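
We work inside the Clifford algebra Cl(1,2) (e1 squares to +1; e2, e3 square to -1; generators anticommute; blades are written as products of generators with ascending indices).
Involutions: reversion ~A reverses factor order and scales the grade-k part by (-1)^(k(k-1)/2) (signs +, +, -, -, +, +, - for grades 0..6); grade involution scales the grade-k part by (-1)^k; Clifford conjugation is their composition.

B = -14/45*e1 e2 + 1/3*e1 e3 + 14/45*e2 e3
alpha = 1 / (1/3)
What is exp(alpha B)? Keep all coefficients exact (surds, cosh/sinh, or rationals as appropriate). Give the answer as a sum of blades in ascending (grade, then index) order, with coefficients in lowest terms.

B^2 term by term: the squares give (-14/45)^2*(e1 e2)^2 + (1/3)^2*(e1 e3)^2 + (14/45)^2*(e2 e3)^2 = 196/2025*(+1) + 1/9*(+1) + 196/2025*(-1) = 1/9 (each basis 2-blade squares to minus the product of its generators' squares); cross terms between blades sharing an index anticommute and cancel. So B^2 = 1/9.
B^2 = 1/9 — B^2 > 0, so the exponential closes hyperbolically: l = 1/3, alpha*l = 1, so exp(alpha B) = cosh(1) + (sinh(1)/(1/3))*B = cosh(1) + (3*sinh(1))*B.
Answer: cosh(1) - 14*sinh(1)/15*e1 e2 + sinh(1)*e1 e3 + 14*sinh(1)/15*e2 e3


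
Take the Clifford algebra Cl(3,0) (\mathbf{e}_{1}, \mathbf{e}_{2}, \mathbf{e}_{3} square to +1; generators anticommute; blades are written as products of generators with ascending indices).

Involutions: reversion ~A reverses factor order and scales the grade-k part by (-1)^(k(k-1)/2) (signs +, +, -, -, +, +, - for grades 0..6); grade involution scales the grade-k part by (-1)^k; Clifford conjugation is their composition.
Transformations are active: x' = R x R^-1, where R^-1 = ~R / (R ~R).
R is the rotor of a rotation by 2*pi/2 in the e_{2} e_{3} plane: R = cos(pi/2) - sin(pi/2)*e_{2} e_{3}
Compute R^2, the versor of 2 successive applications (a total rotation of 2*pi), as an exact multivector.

Because a rotor carries half the rotation angle, composing 2 copies of this e_{2} e_{3}-plane rotor multiplies the phase: 2*(pi/2) = \pi, hence R^2 = cos(\pi) - sin(\pi)*e_{2} e_{3}.
cos(\pi) = -1 and sin(\pi) = 0, so R^2 = -1. The total rotation 2*pi is 1 full turn, so every vector returns to itself, yet the rotor is -1, on the OTHER sheet of the double cover (an odd number of 2*pi turns).
Answer: -1


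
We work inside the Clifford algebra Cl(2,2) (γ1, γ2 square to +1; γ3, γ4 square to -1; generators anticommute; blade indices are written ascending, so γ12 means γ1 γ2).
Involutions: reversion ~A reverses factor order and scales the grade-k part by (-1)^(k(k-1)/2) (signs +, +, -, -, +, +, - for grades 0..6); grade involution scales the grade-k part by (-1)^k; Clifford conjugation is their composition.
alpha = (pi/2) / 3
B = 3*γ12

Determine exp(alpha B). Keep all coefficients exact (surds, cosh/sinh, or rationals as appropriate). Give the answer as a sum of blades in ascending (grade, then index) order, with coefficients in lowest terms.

B^2 = (3)^2*(γ12)^2 = 9*(-1) = -9 (a basis 2-blade squares to minus the product of its generators' squares).
B^2 = -9 — since the square is negative, the closed form is circular: l = 3, alpha*l = pi/2, so exp(alpha B) = cos(pi/2) + (sin(pi/2)/3)*B = 0 + (1/3)*B.
Answer: γ12


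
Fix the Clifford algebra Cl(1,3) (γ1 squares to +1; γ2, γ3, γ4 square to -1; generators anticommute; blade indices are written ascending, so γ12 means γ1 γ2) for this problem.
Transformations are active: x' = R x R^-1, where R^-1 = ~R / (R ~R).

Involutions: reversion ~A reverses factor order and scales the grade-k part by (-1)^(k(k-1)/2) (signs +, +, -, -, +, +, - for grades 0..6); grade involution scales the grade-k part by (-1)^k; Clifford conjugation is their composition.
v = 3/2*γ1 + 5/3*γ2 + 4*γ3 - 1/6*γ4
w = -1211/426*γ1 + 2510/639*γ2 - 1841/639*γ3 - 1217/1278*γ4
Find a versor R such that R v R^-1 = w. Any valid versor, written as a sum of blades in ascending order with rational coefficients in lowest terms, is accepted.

The midline construction: v and w both square to -149/9, so reflecting in their sum -286/213*γ1 + 3575/639*γ2 + 715/639*γ3 - 715/639*γ4 exchanges them.
Answer: -286/213*γ1 + 3575/639*γ2 + 715/639*γ3 - 715/639*γ4


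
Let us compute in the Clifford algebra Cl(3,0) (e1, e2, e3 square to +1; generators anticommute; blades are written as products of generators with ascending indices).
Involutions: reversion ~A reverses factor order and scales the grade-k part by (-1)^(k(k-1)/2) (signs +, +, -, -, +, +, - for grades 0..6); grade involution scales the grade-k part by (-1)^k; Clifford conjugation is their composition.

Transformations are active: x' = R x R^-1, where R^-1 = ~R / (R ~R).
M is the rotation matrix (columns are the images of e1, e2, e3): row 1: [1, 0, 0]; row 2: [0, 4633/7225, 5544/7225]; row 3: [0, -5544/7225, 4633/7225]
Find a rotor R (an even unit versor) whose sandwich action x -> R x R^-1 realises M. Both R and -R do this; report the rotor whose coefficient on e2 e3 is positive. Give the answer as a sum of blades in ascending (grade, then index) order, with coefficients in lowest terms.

Method: write R = a + b12*e1 e2 + b13*e1 e3 + b23*e2 e3 with a^2 + b12^2 + b13^2 + b23^2 = 1 (so R^-1 = ~R). Expanding the columns R e_j ~R gives tr M = 4a^2 - 1 and, from the antisymmetric part, M21 - M12 = -4a*b12, M13 - M31 = 4a*b13, M32 - M23 = -4a*b23.
Here tr M = 16491/7225, so a^2 = (1 + tr M)/4 = 5929/7225 and a = ±77/85. Taking a = 77/85: M21 - M12 = 0, M13 - M31 = 0, M32 - M23 = -11088/7225, giving b12 = 0, b13 = 0, b23 = 36/85, i.e. R = 77/85 + 36/85*e2 e3.
Its e2 e3 coefficient is already positive.
Answer: 77/85 + 36/85*e2 e3. Sheet selection: the two-to-one cover makes ±R indistinguishable at the matrix level (trace 16491/7225), so uniqueness comes from the required sign on e2 e3.


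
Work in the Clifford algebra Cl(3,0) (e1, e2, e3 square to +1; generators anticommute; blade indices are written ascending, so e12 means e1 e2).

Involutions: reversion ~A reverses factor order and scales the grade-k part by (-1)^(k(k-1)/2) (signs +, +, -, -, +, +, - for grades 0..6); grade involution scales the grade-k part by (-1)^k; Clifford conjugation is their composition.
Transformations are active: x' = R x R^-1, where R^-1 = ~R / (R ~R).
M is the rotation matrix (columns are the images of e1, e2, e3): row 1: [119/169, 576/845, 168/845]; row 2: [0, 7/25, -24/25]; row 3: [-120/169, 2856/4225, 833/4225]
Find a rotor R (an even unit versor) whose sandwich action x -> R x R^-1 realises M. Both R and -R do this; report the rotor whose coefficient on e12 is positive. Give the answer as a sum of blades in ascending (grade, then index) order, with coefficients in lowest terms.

Method: write R = a + b12*e12 + b13*e13 + b23*e23 with a^2 + b12^2 + b13^2 + b23^2 = 1 (so R^-1 = ~R). Expanding the columns R e_j ~R gives tr M = 4a^2 - 1 and, from the antisymmetric part, M21 - M12 = -4a*b12, M13 - M31 = 4a*b13, M32 - M23 = -4a*b23.
Here tr M = 4991/4225, so a^2 = (1 + tr M)/4 = 2304/4225 and a = ±48/65. Taking a = 48/65: M21 - M12 = -576/845, M13 - M31 = 768/845, M32 - M23 = 6912/4225, giving b12 = 3/13, b13 = 4/13, b23 = -36/65, i.e. R = 48/65 + 3/13*e12 + 4/13*e13 - 36/65*e23.
Its e12 coefficient is already positive.
Answer: 48/65 + 3/13*e12 + 4/13*e13 - 36/65*e23. Sheet selection: the two-to-one cover makes ±R indistinguishable at the matrix level (trace 4991/4225), so uniqueness comes from the required sign on e12.


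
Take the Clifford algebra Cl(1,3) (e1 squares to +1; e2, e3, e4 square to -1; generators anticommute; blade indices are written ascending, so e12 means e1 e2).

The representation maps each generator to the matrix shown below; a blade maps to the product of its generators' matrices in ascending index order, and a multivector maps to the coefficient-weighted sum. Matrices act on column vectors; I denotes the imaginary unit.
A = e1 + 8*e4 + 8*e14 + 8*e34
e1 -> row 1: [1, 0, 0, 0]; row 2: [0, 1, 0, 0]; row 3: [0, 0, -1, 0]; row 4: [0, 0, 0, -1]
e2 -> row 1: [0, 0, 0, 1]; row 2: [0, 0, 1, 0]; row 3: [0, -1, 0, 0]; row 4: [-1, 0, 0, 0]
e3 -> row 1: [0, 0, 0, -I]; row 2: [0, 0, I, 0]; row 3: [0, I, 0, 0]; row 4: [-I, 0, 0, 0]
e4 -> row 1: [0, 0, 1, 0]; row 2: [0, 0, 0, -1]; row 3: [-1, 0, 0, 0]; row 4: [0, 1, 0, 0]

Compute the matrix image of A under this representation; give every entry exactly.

Bivector images (products of the table entries): rho(e14) = rho(e1)rho(e4) = row 1: [0, 0, 1, 0]; row 2: [0, 0, 0, -1]; row 3: [1, 0, 0, 0]; row 4: [0, -1, 0, 0]; rho(e34) = rho(e3)rho(e4) = row 1: [0, -I, 0, 0]; row 2: [-I, 0, 0, 0]; row 3: [0, 0, 0, -I]; row 4: [0, 0, -I, 0].
M = (1)*rho(e1) + (8)*rho(e4) + (8)*rho(e14) + (8)*rho(e34), summed entrywise:
Answer: row 1: [1, -8*I, 16, 0]; row 2: [-8*I, 1, 0, -16]; row 3: [0, 0, -1, -8*I]; row 4: [0, 0, -8*I, -1]


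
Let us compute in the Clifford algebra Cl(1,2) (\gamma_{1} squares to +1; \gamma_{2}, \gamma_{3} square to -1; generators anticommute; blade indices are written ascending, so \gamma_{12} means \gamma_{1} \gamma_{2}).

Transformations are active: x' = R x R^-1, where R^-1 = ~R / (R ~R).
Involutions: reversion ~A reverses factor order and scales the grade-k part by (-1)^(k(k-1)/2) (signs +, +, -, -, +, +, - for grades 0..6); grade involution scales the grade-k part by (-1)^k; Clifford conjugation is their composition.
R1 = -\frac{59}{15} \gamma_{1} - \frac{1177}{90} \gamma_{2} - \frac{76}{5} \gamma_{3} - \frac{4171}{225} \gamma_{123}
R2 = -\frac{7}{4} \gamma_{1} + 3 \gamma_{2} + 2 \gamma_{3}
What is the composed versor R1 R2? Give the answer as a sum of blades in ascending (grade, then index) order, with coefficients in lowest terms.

Distribute over the terms of R2 (each basis-blade product reordered to ascending indices, repeated generators contracted through their squares):
R1 (-\frac{7}{4} \gamma_{1}) = \frac{413}{60} - \frac{8239}{360} \gamma_{12} - \frac{133}{5} \gamma_{13} + \frac{29197}{900} \gamma_{23}
R1 (3 \gamma_{2}) = \frac{1177}{30} - \frac{59}{5} \gamma_{12} - \frac{4171}{75} \gamma_{13} + \frac{228}{5} \gamma_{23}
R1 (2 \gamma_{3}) = \frac{152}{5} + \frac{8342}{225} \gamma_{12} - \frac{118}{15} \gamma_{13} - \frac{1177}{45} \gamma_{23}
Summing the partial products and collecting blades:
Answer: \frac{4591}{60} + \frac{4301}{1800} \gamma_{12} - \frac{2252}{25} \gamma_{13} + \frac{46697}{900} \gamma_{23}


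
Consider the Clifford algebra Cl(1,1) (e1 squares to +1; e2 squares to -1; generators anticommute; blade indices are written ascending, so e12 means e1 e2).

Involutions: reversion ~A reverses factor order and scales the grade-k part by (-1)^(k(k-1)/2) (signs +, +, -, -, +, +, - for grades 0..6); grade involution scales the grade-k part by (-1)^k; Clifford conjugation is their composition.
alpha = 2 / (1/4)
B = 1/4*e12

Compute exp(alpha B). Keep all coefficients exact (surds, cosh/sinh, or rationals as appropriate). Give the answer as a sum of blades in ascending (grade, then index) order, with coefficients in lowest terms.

B^2 = (1/4)^2*(e12)^2 = 1/16*(+1) = 1/16 (a basis 2-blade squares to minus the product of its generators' squares).
B^2 = 1/16 — hyperbolic case — the even/odd split gives cosh and sinh: l = 1/4, alpha*l = 2, so exp(alpha B) = cosh(2) + (sinh(2)/(1/4))*B = cosh(2) + (4*sinh(2))*B.
Answer: cosh(2) + sinh(2)*e12


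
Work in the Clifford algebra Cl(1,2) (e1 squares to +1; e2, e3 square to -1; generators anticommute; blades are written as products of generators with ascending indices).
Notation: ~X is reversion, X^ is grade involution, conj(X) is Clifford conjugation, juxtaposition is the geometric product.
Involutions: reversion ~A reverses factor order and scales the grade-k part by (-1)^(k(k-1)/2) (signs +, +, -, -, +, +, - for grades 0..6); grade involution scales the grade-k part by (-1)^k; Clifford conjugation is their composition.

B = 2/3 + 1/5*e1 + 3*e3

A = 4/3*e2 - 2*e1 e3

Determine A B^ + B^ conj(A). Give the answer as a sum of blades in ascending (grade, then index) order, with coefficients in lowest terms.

first term: -6*e1 + 8/9*e2 - 2/5*e3 + 4/15*e1 e2 - 4/3*e1 e3 - 4*e2 e3
second term: -6*e1 - 8/9*e2 - 2/5*e3 + 4/15*e1 e2 + 4/3*e1 e3 - 4*e2 e3
Answer: -12*e1 - 4/5*e3 + 8/15*e1 e2 - 8*e2 e3


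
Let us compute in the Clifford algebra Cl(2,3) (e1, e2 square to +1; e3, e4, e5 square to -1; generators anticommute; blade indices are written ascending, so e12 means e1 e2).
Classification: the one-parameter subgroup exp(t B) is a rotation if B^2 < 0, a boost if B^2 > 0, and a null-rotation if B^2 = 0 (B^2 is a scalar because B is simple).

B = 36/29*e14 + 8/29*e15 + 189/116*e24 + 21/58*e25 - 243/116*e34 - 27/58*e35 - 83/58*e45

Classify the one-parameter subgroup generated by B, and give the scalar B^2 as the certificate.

B^2 term by term: the squares give (36/29)^2*(e14)^2 + (8/29)^2*(e15)^2 + (189/116)^2*(e24)^2 + (21/58)^2*(e25)^2 + (-243/116)^2*(e34)^2 + (-27/58)^2*(e35)^2 + (-83/58)^2*(e45)^2 = 1296/841*(+1) + 64/841*(+1) + 35721/13456*(+1) + 441/3364*(+1) + 59049/13456*(-1) + 729/3364*(-1) + 6889/3364*(-1) = -9/4 (each basis 2-blade squares to minus the product of its generators' squares); cross terms between blades sharing an index anticommute and cancel; the commuting (index-disjoint) pairs give grade-4 terms 2*c*c'*(blade product), which cancel blade by blade — e1245: -756/841 + 756/841 = 0; e1345: 972/841 - 972/841 = 0; e2345: 5103/3364 - 5103/3364 = 0 — confirming B is simple. So B^2 = -9/4.
Answer: rotation, certificate B^2 = -9/4. B^2 = -9/4 is basis-independent, so its sign is the whole story.


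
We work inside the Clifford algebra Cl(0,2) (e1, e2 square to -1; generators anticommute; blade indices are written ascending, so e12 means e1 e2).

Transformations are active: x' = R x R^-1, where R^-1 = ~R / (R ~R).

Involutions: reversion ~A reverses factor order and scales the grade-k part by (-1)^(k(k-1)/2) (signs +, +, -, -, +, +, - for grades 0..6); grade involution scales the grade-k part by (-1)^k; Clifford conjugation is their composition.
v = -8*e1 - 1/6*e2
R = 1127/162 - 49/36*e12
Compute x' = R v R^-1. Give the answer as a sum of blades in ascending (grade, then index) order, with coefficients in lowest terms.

~R = 1127/162 + 49/36*e12, and R ~R = 5274997/104976, so R^-1 = ~R / (5274997/104976).
R v = -36211/648*e1 + 9457/972*e2
Answer: -16418/2197*e1 + 37709/13182*e2


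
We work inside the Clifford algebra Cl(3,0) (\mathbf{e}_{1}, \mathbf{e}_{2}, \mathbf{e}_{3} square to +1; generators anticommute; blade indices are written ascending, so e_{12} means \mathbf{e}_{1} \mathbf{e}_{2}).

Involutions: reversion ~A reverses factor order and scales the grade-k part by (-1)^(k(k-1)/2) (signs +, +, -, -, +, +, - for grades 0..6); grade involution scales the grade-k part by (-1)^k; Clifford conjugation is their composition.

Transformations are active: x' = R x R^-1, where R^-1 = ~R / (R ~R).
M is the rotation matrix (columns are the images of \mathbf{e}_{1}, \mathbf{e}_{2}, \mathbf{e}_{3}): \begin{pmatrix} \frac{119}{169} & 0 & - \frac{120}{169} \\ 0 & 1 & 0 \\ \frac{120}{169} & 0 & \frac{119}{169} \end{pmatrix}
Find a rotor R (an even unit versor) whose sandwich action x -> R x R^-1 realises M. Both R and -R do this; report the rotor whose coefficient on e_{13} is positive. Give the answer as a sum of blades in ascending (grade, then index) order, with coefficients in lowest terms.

Method: write R = a + b12*e_{12} + b13*e_{13} + b23*e_{23} with a^2 + b12^2 + b13^2 + b23^2 = 1 (so R^-1 = ~R). Expanding the columns R e_j ~R gives tr M = 4a^2 - 1 and, from the antisymmetric part, M21 - M12 = -4a*b12, M13 - M31 = 4a*b13, M32 - M23 = -4a*b23.
Here tr M = \frac{407}{169}, so a^2 = (1 + tr M)/4 = \frac{144}{169} and a = ±\frac{12}{13}. Taking a = \frac{12}{13}: M21 - M12 = 0, M13 - M31 = -\frac{240}{169}, M32 - M23 = 0, giving b12 = 0, b13 = -\frac{5}{13}, b23 = 0, i.e. R = \frac{12}{13} - \frac{5}{13} e_{13}.
Its e_{13} coefficient is negative, so report the other preimage -R.
Answer: -\frac{12}{13} + \frac{5}{13} e_{13}. Recall the cover is two-to-one: with M of trace \frac{407}{169}, both preimages act alike, and the stated e_{13} sign chooses the sheet.


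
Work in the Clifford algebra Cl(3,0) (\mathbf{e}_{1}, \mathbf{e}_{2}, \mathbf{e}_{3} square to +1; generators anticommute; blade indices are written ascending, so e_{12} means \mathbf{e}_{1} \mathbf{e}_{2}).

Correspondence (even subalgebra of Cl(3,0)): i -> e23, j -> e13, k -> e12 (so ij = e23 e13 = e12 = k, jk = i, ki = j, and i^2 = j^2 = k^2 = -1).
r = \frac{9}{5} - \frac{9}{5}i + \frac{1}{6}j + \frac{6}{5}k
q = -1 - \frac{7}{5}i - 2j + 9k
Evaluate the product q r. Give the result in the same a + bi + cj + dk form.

In blades: q = -1 + 9 e_{12} - 2 e_{13} - \frac{7}{5} e_{23}, r = \frac{9}{5} + \frac{6}{5} e_{12} + \frac{1}{6} e_{13} - \frac{9}{5} e_{23}.
Distribute q over r term by term (generator squares from the signature, products reordered to ascending indices): (-1)*r = -\frac{9}{5} - \frac{6}{5} e_{12} - \frac{1}{6} e_{13} + \frac{9}{5} e_{23}; (9 e_{12})*r = -\frac{54}{5} + \frac{81}{5} e_{12} - \frac{81}{5} e_{13} - \frac{3}{2} e_{23}; (-2 e_{13})*r = \frac{1}{3} - \frac{18}{5} e_{12} - \frac{18}{5} e_{13} - \frac{12}{5} e_{23}; (-\frac{7}{5} e_{23})*r = -\frac{63}{25} - \frac{7}{30} e_{12} + \frac{42}{25} e_{13} - \frac{63}{25} e_{23}.
Sum: -\frac{1109}{75} + \frac{67}{6} e_{12} - \frac{2743}{150} e_{13} - \frac{231}{50} e_{23}; translating back through the correspondence:
Answer: -\frac{1109}{75} - \frac{231}{50}i - \frac{2743}{150}j + \frac{67}{6}k


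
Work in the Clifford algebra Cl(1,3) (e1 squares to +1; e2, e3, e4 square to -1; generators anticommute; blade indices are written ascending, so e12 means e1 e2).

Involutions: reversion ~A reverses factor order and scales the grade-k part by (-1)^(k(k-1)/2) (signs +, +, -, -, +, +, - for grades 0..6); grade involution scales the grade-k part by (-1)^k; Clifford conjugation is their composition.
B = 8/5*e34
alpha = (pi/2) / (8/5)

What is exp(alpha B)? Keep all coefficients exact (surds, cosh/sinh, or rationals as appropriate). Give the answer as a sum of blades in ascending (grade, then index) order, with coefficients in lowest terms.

B^2 = (8/5)^2*(e34)^2 = 64/25*(-1) = -64/25 (a basis 2-blade squares to minus the product of its generators' squares).
B^2 = -64/25 — B^2 < 0, so the exponential closes trigonometrically: l = 8/5, alpha*l = pi/2, so exp(alpha B) = cos(pi/2) + (sin(pi/2)/(8/5))*B = 0 + (5/8)*B.
Answer: e34


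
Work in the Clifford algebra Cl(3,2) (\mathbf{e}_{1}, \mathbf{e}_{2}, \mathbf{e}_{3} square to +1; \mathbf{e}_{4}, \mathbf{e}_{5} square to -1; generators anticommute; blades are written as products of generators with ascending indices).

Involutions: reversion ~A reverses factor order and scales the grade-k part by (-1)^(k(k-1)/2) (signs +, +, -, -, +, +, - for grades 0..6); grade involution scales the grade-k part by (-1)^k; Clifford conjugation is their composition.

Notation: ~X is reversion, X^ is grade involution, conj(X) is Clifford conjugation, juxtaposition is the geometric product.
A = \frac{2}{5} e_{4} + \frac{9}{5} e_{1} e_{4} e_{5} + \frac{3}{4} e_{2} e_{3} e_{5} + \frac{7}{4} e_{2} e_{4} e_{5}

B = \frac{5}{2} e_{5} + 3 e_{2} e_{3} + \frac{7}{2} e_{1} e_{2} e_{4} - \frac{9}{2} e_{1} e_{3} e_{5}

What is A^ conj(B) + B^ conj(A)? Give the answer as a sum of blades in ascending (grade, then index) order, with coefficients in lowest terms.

first term: -\frac{9}{4} e_{5} - \frac{79}{40} e_{1} e_{2} - \frac{9}{2} e_{1} e_{4} + \frac{49}{8} e_{1} e_{5} - \frac{15}{8} e_{2} e_{3} - \frac{35}{8} e_{2} e_{4} - \frac{63}{10} e_{2} e_{5} - \frac{81}{10} e_{3} e_{4} + e_{4} e_{5} + \frac{6}{5} e_{2} e_{3} e_{4} + \frac{21}{4} e_{3} e_{4} e_{5} + \frac{63}{8} e_{1} e_{2} e_{3} e_{4} - \frac{33}{40} e_{1} e_{3} e_{4} e_{5} + \frac{27}{5} e_{1} e_{2} e_{3} e_{4} e_{5}
second term: -\frac{9}{4} e_{5} + \frac{79}{40} e_{1} e_{2} + \frac{9}{2} e_{1} e_{4} - \frac{49}{8} e_{1} e_{5} + \frac{15}{8} e_{2} e_{3} + \frac{35}{8} e_{2} e_{4} + \frac{63}{10} e_{2} e_{5} + \frac{81}{10} e_{3} e_{4} - e_{4} e_{5} - \frac{6}{5} e_{2} e_{3} e_{4} - \frac{21}{4} e_{3} e_{4} e_{5} + \frac{63}{8} e_{1} e_{2} e_{3} e_{4} - \frac{33}{40} e_{1} e_{3} e_{4} e_{5} + \frac{27}{5} e_{1} e_{2} e_{3} e_{4} e_{5}
Answer: -\frac{9}{2} e_{5} + \frac{63}{4} e_{1} e_{2} e_{3} e_{4} - \frac{33}{20} e_{1} e_{3} e_{4} e_{5} + \frac{54}{5} e_{1} e_{2} e_{3} e_{4} e_{5}


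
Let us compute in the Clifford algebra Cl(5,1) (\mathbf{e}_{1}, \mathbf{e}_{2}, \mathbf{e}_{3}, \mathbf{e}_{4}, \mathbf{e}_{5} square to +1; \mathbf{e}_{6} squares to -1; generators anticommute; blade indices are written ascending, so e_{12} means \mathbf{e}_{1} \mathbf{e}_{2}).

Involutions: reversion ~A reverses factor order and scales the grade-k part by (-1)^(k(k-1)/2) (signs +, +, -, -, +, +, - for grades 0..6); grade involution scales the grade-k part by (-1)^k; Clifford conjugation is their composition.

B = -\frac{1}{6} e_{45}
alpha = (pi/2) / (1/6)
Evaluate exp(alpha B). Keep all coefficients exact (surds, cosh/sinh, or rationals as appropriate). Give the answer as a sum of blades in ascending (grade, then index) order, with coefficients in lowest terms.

B^2 = (-\frac{1}{6})^2*(e_{45})^2 = \frac{1}{36}*(-1) = -\frac{1}{36} (a basis 2-blade squares to minus the product of its generators' squares).
B^2 = -\frac{1}{36} — B^2 < 0, so the exponential closes trigonometrically: l = \frac{1}{6}, alpha*l = \frac{\pi}{2}, so exp(alpha B) = cos(\frac{\pi}{2}) + (sin(\frac{\pi}{2})/(\frac{1}{6}))*B = 0 + (6)*B.
Answer: -e_{45}


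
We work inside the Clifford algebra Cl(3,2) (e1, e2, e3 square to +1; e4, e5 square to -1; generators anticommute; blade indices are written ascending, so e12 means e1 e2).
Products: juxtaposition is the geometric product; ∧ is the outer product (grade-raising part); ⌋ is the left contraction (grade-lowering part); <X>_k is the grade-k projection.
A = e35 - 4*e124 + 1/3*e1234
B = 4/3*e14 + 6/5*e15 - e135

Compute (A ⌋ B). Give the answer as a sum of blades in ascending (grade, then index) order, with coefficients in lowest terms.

step 1: -e1
Answer: -e1


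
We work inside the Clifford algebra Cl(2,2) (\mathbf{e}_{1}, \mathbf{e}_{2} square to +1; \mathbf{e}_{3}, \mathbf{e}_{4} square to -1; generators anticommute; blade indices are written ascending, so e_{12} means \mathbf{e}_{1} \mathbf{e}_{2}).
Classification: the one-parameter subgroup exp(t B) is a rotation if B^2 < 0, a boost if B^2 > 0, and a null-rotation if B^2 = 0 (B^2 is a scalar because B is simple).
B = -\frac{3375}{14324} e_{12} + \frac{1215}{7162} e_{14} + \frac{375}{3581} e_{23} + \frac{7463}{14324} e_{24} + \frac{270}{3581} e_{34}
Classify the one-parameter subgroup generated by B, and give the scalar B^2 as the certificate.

B^2 term by term: the squares give (-\frac{3375}{14324})^2*(e_{12})^2 + (\frac{1215}{7162})^2*(e_{14})^2 + (\frac{375}{3581})^2*(e_{23})^2 + (\frac{7463}{14324})^2*(e_{24})^2 + (\frac{270}{3581})^2*(e_{34})^2 = \frac{11390625}{205176976}*(-1) + \frac{1476225}{51294244}*(+1) + \frac{140625}{12823561}*(+1) + \frac{55696369}{205176976}*(+1) + \frac{72900}{12823561}*(-1) = \frac{1}{4} (each basis 2-blade squares to minus the product of its generators' squares); cross terms between blades sharing an index anticommute and cancel; the commuting (index-disjoint) pairs give grade-4 terms 2*c*c'*(blade product), which cancel blade by blade — e_{1234}: -\frac{455625}{12823561} + \frac{455625}{12823561} = 0 — confirming B is simple. So B^2 = \frac{1}{4}.
Answer: boost, certificate B^2 = \frac{1}{4}. Certificate logic: \frac{1}{4} is a conjugation-invariant scalar, so its sign fixes rotation versus boost versus null-rotation outright.


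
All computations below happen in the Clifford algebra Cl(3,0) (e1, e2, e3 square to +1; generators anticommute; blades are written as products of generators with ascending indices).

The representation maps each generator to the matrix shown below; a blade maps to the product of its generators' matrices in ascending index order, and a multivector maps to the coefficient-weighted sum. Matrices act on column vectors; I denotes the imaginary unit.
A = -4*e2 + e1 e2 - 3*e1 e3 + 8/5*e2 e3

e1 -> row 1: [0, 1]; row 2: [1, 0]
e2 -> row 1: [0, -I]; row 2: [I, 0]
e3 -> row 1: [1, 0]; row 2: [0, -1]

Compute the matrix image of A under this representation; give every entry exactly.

Bivector images (products of the table entries): rho(e1 e2) = rho(e1)rho(e2) = row 1: [I, 0]; row 2: [0, -I]; rho(e1 e3) = rho(e1)rho(e3) = row 1: [0, -1]; row 2: [1, 0]; rho(e2 e3) = rho(e2)rho(e3) = row 1: [0, I]; row 2: [I, 0].
M = (-4)*rho(e2) + (1)*rho(e1 e2) + (-3)*rho(e1 e3) + (8/5)*rho(e2 e3), summed entrywise:
Answer: row 1: [I, 3 + 28*I/5]; row 2: [-3 - 12*I/5, -I]


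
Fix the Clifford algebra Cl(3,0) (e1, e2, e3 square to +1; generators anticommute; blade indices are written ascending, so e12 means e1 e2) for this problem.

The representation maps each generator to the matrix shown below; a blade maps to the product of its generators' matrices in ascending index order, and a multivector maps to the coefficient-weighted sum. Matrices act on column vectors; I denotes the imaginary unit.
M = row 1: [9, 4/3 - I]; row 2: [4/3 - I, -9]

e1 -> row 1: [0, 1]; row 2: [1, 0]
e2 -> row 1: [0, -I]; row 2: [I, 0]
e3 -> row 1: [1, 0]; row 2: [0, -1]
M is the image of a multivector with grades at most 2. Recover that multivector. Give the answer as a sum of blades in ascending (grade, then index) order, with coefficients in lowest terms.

Method: 1, rho(e1), rho(e2), rho(e3) form a trace-orthogonal basis of the 2x2 complex matrices (tr(X Y) = 2 if X = Y, else 0), so M = m0*1 + m1*rho(e1) + m2*rho(e2) + m3*rho(e3) with m0 = tr(M)/2 = 0, m1 = tr(M rho(e1))/2 = 4/3 - I, m2 = tr(M rho(e2))/2 = 0, m3 = tr(M rho(e3))/2 = 9.
Multiplying table entries, the bivector images are rho(e12) = I*rho(e3), rho(e13) = -I*rho(e2), rho(e23) = I*rho(e1); with real blade coefficients the real parts of m0..m3 are the coefficients of 1, e1, e2, e3 and the imaginary parts give the bivectors (e23: Im m1, e13: -Im m2, e12: Im m3).
Answer: 4/3*e1 + 9*e3 - e23


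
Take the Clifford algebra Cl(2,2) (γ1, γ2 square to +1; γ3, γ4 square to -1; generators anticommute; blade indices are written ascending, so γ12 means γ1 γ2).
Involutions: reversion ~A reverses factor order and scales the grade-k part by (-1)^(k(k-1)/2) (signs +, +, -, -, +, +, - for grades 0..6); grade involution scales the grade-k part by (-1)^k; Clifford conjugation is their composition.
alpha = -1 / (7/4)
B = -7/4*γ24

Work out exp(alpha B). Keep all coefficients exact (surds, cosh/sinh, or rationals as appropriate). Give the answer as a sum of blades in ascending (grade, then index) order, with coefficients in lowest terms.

B^2 = (-7/4)^2*(γ24)^2 = 49/16*(+1) = 49/16 (a basis 2-blade squares to minus the product of its generators' squares).
B^2 = 49/16 — since the square is positive, the closed form is hyperbolic: l = 7/4, alpha*l = -1, so exp(alpha B) = cosh(-1) + (sinh(-1)/(7/4))*B = cosh(1) + (-4*sinh(1)/7)*B.
Answer: cosh(1) + sinh(1)*γ24


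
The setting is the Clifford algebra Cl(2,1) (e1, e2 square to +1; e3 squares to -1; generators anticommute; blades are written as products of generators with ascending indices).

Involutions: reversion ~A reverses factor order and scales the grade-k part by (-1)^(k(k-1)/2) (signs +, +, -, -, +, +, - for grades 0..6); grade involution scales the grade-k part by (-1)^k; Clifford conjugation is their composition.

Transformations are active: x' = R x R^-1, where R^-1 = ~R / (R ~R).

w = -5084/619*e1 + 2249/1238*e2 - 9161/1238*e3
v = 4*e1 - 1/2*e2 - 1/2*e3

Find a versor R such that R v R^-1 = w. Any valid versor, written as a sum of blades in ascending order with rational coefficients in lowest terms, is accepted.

Equal squares first: v^2 = w^2 = 16. Then v + w = -2608/619*e1 + 815/619*e2 - 4890/619*e3 is a versor taking v to w, provided it is invertible.
Answer: -2608/619*e1 + 815/619*e2 - 4890/619*e3


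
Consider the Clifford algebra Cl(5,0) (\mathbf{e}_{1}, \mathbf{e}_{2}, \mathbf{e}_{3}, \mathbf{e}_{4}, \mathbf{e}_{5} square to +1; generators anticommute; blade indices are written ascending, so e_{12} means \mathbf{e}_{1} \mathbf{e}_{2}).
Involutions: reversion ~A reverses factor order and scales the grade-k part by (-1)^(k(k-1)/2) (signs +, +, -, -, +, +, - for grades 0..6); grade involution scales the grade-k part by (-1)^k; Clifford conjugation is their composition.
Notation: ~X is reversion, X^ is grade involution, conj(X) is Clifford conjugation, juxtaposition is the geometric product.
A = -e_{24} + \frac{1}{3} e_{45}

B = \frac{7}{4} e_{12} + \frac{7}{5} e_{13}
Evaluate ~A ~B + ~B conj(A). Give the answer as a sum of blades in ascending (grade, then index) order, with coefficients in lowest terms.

first term: \frac{7}{4} e_{14} + \frac{7}{5} e_{1234} + \frac{7}{12} e_{1245} + \frac{7}{15} e_{1345}
second term: -\frac{7}{4} e_{14} + \frac{7}{5} e_{1234} + \frac{7}{12} e_{1245} + \frac{7}{15} e_{1345}
Answer: \frac{14}{5} e_{1234} + \frac{7}{6} e_{1245} + \frac{14}{15} e_{1345}


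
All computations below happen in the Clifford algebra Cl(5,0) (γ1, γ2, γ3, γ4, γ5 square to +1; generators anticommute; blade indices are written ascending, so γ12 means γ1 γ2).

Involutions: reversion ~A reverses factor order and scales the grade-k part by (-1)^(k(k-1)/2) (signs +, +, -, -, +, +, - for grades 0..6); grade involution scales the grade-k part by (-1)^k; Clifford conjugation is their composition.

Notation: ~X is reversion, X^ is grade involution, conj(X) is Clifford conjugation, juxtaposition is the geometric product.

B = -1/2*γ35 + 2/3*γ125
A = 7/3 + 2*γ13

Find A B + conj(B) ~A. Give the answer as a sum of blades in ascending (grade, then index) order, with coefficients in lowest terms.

first term: -γ15 - 7/6*γ35 + 14/9*γ125 + 4/3*γ235
second term: γ15 + 7/6*γ35 + 14/9*γ125 + 4/3*γ235
Answer: 28/9*γ125 + 8/3*γ235


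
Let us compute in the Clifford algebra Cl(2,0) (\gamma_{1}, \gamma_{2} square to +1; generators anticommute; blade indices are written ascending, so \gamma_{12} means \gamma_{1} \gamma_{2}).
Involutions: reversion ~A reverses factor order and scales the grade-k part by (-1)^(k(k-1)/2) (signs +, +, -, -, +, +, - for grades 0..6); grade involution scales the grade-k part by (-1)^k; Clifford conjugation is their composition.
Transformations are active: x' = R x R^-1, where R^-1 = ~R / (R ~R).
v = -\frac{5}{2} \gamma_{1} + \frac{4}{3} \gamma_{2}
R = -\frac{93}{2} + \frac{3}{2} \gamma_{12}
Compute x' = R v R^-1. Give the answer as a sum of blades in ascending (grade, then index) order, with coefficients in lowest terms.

~R = -\frac{93}{2} - \frac{3}{2} \gamma_{12}, and R ~R = \frac{4329}{2}, so R^-1 = ~R / (\frac{4329}{2}).
R v = \frac{473}{4} \gamma_{1} - \frac{233}{4} \gamma_{2}
Answer: -\frac{3724}{1443} \gamma_{1} + \frac{1125}{962} \gamma_{2}


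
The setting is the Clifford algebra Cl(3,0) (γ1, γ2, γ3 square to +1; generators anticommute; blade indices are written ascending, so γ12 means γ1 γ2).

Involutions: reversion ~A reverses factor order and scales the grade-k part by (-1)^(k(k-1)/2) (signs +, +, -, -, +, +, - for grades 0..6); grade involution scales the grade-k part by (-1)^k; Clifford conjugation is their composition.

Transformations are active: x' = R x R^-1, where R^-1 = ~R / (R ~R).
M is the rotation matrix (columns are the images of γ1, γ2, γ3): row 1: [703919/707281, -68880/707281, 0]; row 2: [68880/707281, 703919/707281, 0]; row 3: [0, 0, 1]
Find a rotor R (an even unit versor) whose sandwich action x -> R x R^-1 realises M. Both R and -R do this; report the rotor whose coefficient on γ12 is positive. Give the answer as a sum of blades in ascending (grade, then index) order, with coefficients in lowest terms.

Method: write R = a + b12*γ12 + b13*γ13 + b23*γ23 with a^2 + b12^2 + b13^2 + b23^2 = 1 (so R^-1 = ~R). Expanding the columns R e_j ~R gives tr M = 4a^2 - 1 and, from the antisymmetric part, M21 - M12 = -4a*b12, M13 - M31 = 4a*b13, M32 - M23 = -4a*b23.
Here tr M = 2115119/707281, so a^2 = (1 + tr M)/4 = 705600/707281 and a = ±840/841. Taking a = 840/841: M21 - M12 = 137760/707281, M13 - M31 = 0, M32 - M23 = 0, giving b12 = -41/841, b13 = 0, b23 = 0, i.e. R = 840/841 - 41/841*γ12.
Its γ12 coefficient is negative, so report the other preimage -R.
Answer: -840/841 + 41/841*γ12. Key observation: the double cover Spin(3) -> SO(3) sends R and -R to the same matrix (trace 2115119/707281 here), so the stated sign of the γ12 coefficient is what selects one sheet.


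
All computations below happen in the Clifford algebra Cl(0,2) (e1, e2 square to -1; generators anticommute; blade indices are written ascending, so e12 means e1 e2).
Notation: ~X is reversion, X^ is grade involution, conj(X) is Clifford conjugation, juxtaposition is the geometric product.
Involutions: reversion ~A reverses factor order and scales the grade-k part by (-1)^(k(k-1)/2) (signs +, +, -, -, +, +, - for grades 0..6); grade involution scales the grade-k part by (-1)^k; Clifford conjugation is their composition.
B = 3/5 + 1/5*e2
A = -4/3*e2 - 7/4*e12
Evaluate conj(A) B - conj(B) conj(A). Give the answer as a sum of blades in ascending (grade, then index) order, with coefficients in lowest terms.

first term: -4/15 - 7/20*e1 + 4/5*e2 + 21/20*e12
second term: 4/15 - 7/20*e1 + 4/5*e2 + 21/20*e12
Answer: -8/15


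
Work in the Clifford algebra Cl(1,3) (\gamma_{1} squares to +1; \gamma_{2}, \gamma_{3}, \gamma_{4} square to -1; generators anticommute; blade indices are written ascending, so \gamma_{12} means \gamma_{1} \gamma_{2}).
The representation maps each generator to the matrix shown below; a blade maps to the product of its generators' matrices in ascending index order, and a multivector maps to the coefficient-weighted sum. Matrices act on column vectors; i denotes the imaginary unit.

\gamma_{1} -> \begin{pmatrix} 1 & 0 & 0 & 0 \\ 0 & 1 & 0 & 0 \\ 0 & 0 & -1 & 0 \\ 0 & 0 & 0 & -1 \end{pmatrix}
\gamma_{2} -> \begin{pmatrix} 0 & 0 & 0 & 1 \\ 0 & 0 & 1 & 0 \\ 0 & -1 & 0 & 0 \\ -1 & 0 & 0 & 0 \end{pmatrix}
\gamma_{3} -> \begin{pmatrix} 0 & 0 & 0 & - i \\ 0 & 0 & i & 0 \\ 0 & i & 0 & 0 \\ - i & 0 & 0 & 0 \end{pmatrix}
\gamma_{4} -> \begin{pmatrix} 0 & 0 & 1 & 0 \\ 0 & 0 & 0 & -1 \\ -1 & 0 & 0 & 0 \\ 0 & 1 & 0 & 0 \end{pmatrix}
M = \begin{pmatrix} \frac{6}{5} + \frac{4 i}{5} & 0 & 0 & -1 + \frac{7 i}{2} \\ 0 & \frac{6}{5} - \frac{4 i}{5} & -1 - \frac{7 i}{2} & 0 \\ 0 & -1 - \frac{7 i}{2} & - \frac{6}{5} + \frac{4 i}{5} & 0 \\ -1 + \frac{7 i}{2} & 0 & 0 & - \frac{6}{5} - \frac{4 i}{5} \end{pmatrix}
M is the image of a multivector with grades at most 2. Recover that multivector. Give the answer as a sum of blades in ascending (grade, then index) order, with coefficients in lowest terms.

Method: the blade images are trace-orthogonal — tr(rho(e_A) rho(e_B)^-1) = 4 if A = B and 0 otherwise — and rho(e_A)^-1 = (e_A)^2 * rho(e_A) with (e_A)^2 = +1 or -1, so the coefficient of e_A in the preimage is (e_A)^2 * tr(M rho(e_A))/4.
Nonzero projections over blades of grade <= 2: \gamma_{1}: (\gamma_{1})^2 = +1, tr(M rho(\gamma_{1})) = \frac{24}{5}, coefficient \frac{6}{5}; \gamma_{3}: (\gamma_{3})^2 = -1, tr(M rho(\gamma_{3})) = 14, coefficient -\frac{7}{2}; \gamma_{12}: (\gamma_{12})^2 = +1, tr(M rho(\gamma_{12})) = -4, coefficient -1; \gamma_{23}: (\gamma_{23})^2 = -1, tr(M rho(\gamma_{23})) = \frac{16}{5}, coefficient -\frac{4}{5}. Every other blade of grade <= 2 projects to 0.
Answer: \frac{6}{5} \gamma_{1} - \frac{7}{2} \gamma_{3} - \gamma_{12} - \frac{4}{5} \gamma_{23}


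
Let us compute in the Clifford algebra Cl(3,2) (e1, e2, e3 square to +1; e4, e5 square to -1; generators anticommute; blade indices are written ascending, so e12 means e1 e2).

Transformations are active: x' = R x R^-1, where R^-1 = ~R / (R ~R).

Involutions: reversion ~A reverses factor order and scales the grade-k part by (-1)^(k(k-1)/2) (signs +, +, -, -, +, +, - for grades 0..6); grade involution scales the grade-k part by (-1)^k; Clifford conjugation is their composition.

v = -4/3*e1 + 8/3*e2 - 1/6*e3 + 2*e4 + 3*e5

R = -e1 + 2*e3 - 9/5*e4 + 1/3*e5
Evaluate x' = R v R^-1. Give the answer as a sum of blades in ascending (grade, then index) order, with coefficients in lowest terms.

~R = -e1 + 2*e3 - 9/5*e4 + 1/3*e5, and R ~R = 371/225, so R^-1 = ~R / (371/225).
R v = 18/5 - 8/3*e12 + 17/6*e13 - 22/5*e14 - 23/9*e15 - 16/3*e23 + 24/5*e24 - 8/9*e25 + 37/10*e34 + 109/18*e35 - 91/15*e45
Answer: -3376/1113*e1 - 8/3*e2 + 19811/2226*e3 - 3658/371*e4 - 573/371*e5


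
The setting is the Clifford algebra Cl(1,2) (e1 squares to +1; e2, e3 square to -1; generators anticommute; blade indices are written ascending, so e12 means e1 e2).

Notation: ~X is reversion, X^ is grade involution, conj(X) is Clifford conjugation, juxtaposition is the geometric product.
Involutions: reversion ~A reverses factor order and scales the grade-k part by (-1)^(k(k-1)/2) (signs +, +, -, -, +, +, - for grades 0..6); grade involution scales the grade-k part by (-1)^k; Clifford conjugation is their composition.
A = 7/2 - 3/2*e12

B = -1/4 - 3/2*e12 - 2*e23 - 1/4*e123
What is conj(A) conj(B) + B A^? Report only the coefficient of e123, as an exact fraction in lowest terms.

first term: 11/8 - 3/8*e3 + 39/8*e12 - 3*e13 + 7*e23 - 7/8*e123
second term: 11/8 + 3/8*e3 - 39/8*e12 + 3*e13 - 7*e23 - 7/8*e123
Answer: -7/4


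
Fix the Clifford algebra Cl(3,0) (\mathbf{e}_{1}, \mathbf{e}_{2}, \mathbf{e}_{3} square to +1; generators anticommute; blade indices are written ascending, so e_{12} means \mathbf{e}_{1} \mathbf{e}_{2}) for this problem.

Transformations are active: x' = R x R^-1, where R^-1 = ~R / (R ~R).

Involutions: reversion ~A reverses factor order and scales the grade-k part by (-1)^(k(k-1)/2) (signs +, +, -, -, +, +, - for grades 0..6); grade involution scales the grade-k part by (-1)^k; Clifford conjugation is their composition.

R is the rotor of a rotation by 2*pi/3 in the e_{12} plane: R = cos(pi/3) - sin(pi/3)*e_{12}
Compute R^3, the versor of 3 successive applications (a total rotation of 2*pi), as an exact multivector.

Rotor phase runs at HALF the rotation angle; powers of one rotor simply add phase, so after 3 steps in e_{12} the phase is 3*pi/3 = \pi and R^3 = cos(\pi) - sin(\pi)*e_{12}.
cos(\pi) = -1 and sin(\pi) = 0, so R^3 = -1. The total rotation 2*pi is 1 full turn, so every vector returns to itself, yet the rotor is -1, on the OTHER sheet of the double cover (an odd number of 2*pi turns).
Answer: -1


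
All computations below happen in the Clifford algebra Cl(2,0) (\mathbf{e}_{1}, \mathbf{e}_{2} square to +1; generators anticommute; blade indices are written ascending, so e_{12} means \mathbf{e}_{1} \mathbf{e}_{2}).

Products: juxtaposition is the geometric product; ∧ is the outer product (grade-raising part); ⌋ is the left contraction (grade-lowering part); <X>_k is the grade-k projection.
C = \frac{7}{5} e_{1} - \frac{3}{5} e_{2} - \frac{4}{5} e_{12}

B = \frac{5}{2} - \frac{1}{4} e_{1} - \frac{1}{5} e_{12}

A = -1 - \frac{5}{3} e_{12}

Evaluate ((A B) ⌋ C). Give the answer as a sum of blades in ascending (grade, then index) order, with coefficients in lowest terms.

step 1: -\frac{17}{6} + \frac{1}{4} e_{1} - \frac{5}{12} e_{2} - \frac{119}{30} e_{12}
step 2: -\frac{193}{75} - \frac{43}{10} e_{1} + \frac{3}{2} e_{2} + \frac{34}{15} e_{12}
Answer: -\frac{193}{75} - \frac{43}{10} e_{1} + \frac{3}{2} e_{2} + \frac{34}{15} e_{12}


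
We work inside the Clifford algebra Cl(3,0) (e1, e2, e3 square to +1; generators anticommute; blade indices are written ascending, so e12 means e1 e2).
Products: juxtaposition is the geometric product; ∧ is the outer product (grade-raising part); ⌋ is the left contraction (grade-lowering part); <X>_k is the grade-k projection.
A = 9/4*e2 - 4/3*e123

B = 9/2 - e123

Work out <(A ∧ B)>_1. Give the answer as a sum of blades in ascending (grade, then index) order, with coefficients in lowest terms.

step 1: 81/8*e2 - 6*e123
step 2: 81/8*e2
Answer: 81/8*e2


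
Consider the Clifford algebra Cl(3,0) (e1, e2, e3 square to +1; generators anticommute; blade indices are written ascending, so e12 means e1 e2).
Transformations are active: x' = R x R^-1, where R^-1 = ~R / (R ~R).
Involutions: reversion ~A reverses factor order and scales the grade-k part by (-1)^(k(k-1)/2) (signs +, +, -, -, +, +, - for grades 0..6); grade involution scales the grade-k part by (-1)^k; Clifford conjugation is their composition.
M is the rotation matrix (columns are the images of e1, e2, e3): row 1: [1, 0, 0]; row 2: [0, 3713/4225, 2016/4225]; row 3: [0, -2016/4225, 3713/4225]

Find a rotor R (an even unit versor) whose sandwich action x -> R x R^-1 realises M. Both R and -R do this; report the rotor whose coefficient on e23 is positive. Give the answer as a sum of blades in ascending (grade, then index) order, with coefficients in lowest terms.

Method: write R = a + b12*e12 + b13*e13 + b23*e23 with a^2 + b12^2 + b13^2 + b23^2 = 1 (so R^-1 = ~R). Expanding the columns R e_j ~R gives tr M = 4a^2 - 1 and, from the antisymmetric part, M21 - M12 = -4a*b12, M13 - M31 = 4a*b13, M32 - M23 = -4a*b23.
Here tr M = 11651/4225, so a^2 = (1 + tr M)/4 = 3969/4225 and a = ±63/65. Taking a = 63/65: M21 - M12 = 0, M13 - M31 = 0, M32 - M23 = -4032/4225, giving b12 = 0, b13 = 0, b23 = 16/65, i.e. R = 63/65 + 16/65*e23.
Its e23 coefficient is already positive.
Answer: 63/65 + 16/65*e23. Sheet selection: the two-to-one cover makes ±R indistinguishable at the matrix level (trace 11651/4225), so uniqueness comes from the required sign on e23.
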